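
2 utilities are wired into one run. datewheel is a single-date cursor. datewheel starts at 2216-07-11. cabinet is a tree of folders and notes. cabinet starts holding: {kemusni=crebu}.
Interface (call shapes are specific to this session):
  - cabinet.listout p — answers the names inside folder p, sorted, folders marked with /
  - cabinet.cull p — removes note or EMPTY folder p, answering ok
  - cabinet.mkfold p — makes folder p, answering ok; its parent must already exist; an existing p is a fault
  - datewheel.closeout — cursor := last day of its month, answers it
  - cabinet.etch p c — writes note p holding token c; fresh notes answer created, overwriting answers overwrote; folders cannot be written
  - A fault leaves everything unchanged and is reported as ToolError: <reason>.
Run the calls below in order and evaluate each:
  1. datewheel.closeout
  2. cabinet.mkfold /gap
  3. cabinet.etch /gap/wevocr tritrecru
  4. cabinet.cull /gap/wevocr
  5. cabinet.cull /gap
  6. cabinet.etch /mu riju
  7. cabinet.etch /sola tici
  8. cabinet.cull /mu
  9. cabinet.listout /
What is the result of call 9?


Act: datewheel.closeout[]
Obs: 2216-07-31
Act: cabinet.mkfold[p='/gap']
Obs: ok
Act: cabinet.etch[p='/gap/wevocr'; c='tritrecru']
Obs: created
Act: cabinet.cull[p='/gap/wevocr']
Obs: ok
Act: cabinet.cull[p='/gap']
Obs: ok
Act: cabinet.etch[p='/mu'; c='riju']
Obs: created
Act: cabinet.etch[p='/sola'; c='tici']
Obs: created
Act: cabinet.cull[p='/mu']
Obs: ok
Act: cabinet.listout[p='/']
Obs: [kemusni, sola]

Answer: [kemusni, sola]


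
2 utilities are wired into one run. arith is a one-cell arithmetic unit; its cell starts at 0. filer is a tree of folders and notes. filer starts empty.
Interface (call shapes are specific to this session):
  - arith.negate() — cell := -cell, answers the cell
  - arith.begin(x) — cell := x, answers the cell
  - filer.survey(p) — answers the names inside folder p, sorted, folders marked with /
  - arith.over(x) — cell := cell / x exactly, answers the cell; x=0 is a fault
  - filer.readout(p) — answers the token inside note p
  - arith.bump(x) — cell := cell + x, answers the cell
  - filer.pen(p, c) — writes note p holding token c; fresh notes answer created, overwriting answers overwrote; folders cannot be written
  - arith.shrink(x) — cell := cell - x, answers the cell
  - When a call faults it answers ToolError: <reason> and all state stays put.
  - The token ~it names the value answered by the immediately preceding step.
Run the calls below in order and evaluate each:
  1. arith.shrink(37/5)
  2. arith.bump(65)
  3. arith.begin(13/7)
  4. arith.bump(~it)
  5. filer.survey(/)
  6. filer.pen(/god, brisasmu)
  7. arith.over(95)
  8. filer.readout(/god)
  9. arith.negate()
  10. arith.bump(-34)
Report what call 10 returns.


Answer: -22636/665

Derivation:
Act: shrink[x→37/5]
Obs: -37/5
Act: bump[x→65]
Obs: 288/5
Act: begin[x→13/7]
Obs: 13/7
Act: bump[x→~it]
Obs: 26/7
Act: survey[p→/]
Obs: []
Act: pen[p→/god; c→brisasmu]
Obs: created
Act: over[x→95]
Obs: 26/665
Act: readout[p→/god]
Obs: brisasmu
Act: negate[]
Obs: -26/665
Act: bump[x→-34]
Obs: -22636/665


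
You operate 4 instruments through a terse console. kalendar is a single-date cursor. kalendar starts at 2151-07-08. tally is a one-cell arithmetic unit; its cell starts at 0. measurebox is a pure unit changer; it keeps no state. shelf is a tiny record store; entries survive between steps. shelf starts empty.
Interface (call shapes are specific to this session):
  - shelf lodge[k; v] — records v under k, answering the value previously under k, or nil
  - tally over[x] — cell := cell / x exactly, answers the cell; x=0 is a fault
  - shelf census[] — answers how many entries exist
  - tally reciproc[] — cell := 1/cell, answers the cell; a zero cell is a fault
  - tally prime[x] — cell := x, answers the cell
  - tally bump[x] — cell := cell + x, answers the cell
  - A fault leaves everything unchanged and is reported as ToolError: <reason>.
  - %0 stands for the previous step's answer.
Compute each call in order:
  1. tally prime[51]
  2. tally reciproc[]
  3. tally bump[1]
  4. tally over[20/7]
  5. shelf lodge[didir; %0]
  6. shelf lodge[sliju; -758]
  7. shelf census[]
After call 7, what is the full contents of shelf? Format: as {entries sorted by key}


Next I call tally prime(x→51), giving 51.
I try tally reciproc(), yielding 1/51.
Then tally bump(x→1), giving 52/51.
Invoking tally over(x→20/7): 91/255.
Calling shelf lodge(k→didir, v→%0), yielding nil.
Calling shelf lodge(k→sliju, v→-758), and observe nil.
I run shelf census(), and observe 2.

Answer: {didir=91/255, sliju=-758}


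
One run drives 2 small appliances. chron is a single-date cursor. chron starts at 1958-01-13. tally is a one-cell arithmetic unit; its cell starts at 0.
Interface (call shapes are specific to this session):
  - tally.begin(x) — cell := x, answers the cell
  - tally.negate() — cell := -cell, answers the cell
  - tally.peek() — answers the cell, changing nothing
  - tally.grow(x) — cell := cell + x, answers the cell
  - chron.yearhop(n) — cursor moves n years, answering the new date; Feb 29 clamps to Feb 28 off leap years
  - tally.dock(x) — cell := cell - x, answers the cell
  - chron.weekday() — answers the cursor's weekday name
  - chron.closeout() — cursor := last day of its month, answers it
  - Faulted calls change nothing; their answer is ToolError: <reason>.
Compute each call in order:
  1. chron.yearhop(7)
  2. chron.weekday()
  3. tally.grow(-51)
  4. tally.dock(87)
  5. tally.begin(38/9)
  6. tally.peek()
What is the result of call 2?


Answer: Wednesday

Derivation:
Do: yearhop[n→7]
See: 1965-01-13
Do: weekday[]
See: Wednesday
Do: grow[x→-51]
See: -51
Do: dock[x→87]
See: -138
Do: begin[x→38/9]
See: 38/9
Do: peek[]
See: 38/9


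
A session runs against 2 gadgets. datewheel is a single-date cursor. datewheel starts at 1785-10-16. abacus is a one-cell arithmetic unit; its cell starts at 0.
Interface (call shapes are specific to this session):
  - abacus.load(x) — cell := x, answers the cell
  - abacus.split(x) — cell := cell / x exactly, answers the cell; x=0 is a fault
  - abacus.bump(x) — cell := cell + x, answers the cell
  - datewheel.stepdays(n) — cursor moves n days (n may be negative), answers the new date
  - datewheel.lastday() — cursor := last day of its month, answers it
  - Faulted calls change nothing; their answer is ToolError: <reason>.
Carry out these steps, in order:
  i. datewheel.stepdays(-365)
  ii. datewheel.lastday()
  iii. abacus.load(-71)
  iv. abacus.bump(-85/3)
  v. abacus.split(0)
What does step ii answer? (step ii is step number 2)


Answer: 1784-10-31

Derivation:
% datewheel.stepdays -365
= 1784-10-16
% datewheel.lastday
= 1784-10-31
% abacus.load -71
= -71
% abacus.bump -85/3
= -298/3
% abacus.split 0
= ToolError: division by zero


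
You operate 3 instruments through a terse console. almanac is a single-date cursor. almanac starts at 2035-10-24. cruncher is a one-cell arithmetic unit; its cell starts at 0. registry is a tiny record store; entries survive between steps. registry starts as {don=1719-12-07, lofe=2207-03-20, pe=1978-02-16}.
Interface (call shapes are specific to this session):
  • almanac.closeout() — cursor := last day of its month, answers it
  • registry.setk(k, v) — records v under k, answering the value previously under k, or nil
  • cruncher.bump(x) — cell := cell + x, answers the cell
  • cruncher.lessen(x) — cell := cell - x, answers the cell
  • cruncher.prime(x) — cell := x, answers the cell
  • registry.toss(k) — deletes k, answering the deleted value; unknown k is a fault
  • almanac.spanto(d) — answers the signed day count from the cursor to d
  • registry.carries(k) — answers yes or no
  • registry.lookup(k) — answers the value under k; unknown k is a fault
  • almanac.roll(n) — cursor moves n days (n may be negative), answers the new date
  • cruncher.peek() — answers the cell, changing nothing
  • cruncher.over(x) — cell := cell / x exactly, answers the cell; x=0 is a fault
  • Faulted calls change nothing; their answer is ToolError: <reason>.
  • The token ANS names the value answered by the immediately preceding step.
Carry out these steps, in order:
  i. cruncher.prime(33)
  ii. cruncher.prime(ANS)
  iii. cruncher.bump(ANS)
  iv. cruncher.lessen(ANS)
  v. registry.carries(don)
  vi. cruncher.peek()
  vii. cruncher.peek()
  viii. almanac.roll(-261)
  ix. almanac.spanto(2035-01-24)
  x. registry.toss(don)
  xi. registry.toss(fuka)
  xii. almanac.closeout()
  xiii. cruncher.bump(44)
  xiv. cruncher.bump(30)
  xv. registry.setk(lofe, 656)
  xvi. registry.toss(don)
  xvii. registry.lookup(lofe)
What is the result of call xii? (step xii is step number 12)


~$ prime x=33
  33
~$ prime x=ANS
  33
~$ bump x=ANS
  66
~$ lessen x=ANS
  0
~$ carries k=don
  yes
~$ peek
  0
~$ peek
  0
~$ roll n=-261
  2035-02-05
~$ spanto d=2035-01-24
  -12
~$ toss k=don
  1719-12-07
~$ toss k=fuka
  ToolError: no such key fuka
~$ closeout
  2035-02-28
~$ bump x=44
  44
~$ bump x=30
  74
~$ setk k=lofe v=656
  2207-03-20
~$ toss k=don
  ToolError: no such key don
~$ lookup k=lofe
  656

Answer: 2035-02-28


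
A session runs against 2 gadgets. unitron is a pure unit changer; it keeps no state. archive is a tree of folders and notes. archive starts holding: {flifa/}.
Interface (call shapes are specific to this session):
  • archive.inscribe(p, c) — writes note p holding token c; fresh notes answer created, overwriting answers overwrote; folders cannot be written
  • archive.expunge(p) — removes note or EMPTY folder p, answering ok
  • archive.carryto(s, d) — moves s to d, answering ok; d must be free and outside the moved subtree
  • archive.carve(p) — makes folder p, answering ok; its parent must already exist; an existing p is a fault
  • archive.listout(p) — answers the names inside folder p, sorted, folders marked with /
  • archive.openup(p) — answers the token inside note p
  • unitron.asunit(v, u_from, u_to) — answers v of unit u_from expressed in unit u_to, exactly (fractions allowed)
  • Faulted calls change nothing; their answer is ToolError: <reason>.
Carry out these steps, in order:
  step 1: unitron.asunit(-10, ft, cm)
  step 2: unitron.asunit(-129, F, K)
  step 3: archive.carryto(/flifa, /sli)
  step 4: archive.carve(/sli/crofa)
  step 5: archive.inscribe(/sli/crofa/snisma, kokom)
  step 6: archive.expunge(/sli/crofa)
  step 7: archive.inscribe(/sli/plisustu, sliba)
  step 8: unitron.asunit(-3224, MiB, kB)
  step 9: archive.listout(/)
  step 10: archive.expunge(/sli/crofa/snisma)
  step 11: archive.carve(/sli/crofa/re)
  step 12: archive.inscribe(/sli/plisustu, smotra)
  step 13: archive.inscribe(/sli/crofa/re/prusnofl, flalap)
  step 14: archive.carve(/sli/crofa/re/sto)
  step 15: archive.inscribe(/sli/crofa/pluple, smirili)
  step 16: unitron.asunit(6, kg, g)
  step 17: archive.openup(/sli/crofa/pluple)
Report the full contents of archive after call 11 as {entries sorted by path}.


Answer: {sli/, sli/crofa/, sli/crofa/re/, sli/plisustu=sliba}

Derivation:
Act: asunit[v=-10; u_from=ft; u_to=cm]
Obs: -1524/5
Act: asunit[v=-129; u_from=F; u_to=K]
Obs: 33067/180
Act: carryto[s=/flifa; d=/sli]
Obs: ok
Act: carve[p=/sli/crofa]
Obs: ok
Act: inscribe[p=/sli/crofa/snisma; c=kokom]
Obs: created
Act: expunge[p=/sli/crofa]
Obs: ToolError: not empty
Act: inscribe[p=/sli/plisustu; c=sliba]
Obs: created
Act: asunit[v=-3224; u_from=MiB; u_to=kB]
Obs: -422576128/125
Act: listout[p=/]
Obs: [sli/]
Act: expunge[p=/sli/crofa/snisma]
Obs: ok
Act: carve[p=/sli/crofa/re]
Obs: ok
Act: inscribe[p=/sli/plisustu; c=smotra]
Obs: overwrote
Act: inscribe[p=/sli/crofa/re/prusnofl; c=flalap]
Obs: created
Act: carve[p=/sli/crofa/re/sto]
Obs: ok
Act: inscribe[p=/sli/crofa/pluple; c=smirili]
Obs: created
Act: asunit[v=6; u_from=kg; u_to=g]
Obs: 6000
Act: openup[p=/sli/crofa/pluple]
Obs: smirili


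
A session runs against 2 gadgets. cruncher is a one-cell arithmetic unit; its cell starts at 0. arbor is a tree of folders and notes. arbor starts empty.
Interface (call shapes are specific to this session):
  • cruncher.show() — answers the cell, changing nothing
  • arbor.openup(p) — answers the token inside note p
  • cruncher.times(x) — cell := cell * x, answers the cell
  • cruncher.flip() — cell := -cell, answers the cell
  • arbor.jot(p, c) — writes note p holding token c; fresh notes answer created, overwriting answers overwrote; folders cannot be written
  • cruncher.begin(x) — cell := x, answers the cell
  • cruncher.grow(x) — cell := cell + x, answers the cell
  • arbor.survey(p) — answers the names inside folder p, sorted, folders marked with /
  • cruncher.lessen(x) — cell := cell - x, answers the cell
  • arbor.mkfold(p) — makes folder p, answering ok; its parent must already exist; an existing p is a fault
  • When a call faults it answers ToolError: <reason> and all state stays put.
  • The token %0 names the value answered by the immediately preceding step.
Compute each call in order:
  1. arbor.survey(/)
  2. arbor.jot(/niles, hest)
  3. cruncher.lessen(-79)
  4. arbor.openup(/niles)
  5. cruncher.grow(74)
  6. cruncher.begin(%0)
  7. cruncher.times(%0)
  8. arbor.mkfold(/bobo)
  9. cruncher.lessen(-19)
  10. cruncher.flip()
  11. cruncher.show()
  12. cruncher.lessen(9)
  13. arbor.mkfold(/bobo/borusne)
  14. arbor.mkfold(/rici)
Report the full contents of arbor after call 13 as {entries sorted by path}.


Answer: {bobo/, bobo/borusne/, niles=hest}

Derivation:
·→ survey(p: /)
·← []
·→ jot(p: /niles, c: hest)
·← created
·→ lessen(x: -79)
·← 79
·→ openup(p: /niles)
·← hest
·→ grow(x: 74)
·← 153
·→ begin(x: %0)
·← 153
·→ times(x: %0)
·← 23409
·→ mkfold(p: /bobo)
·← ok
·→ lessen(x: -19)
·← 23428
·→ flip()
·← -23428
·→ show()
·← -23428
·→ lessen(x: 9)
·← -23437
·→ mkfold(p: /bobo/borusne)
·← ok
·→ mkfold(p: /rici)
·← ok


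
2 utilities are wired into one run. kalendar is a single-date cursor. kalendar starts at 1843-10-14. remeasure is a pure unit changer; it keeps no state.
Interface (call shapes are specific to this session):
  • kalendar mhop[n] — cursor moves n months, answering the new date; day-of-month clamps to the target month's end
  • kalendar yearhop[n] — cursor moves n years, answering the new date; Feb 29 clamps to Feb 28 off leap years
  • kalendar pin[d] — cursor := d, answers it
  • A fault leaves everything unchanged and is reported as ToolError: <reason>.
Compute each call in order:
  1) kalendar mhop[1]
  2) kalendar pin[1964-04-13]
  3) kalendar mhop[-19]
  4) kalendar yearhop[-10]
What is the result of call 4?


% kalendar mhop(n: 1) : 1843-11-14
% kalendar pin(d: 1964-04-13) : 1964-04-13
% kalendar mhop(n: -19) : 1962-09-13
% kalendar yearhop(n: -10) : 1952-09-13

Answer: 1952-09-13


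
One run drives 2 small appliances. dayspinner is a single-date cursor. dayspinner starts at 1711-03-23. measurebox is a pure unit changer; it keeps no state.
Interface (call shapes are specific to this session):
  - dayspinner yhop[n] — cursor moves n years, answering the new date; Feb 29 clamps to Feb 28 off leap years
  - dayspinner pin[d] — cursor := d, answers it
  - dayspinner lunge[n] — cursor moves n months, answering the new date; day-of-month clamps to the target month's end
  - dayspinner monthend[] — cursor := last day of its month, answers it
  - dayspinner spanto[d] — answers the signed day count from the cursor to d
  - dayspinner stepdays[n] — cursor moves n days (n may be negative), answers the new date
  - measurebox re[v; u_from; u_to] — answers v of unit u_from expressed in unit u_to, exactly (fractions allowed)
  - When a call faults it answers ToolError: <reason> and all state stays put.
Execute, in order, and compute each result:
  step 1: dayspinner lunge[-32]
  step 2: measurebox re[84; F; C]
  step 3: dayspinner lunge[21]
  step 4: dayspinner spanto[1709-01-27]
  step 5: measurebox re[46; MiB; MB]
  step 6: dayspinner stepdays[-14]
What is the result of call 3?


·→ dayspinner lunge(n: -32)
·← 1708-07-23
·→ measurebox re(v: 84, u_from: F, u_to: C)
·← 260/9
·→ dayspinner lunge(n: 21)
·← 1710-04-23
·→ dayspinner spanto(d: 1709-01-27)
·← -451
·→ measurebox re(v: 46, u_from: MiB, u_to: MB)
·← 753664/15625
·→ dayspinner stepdays(n: -14)
·← 1710-04-09

Answer: 1710-04-23


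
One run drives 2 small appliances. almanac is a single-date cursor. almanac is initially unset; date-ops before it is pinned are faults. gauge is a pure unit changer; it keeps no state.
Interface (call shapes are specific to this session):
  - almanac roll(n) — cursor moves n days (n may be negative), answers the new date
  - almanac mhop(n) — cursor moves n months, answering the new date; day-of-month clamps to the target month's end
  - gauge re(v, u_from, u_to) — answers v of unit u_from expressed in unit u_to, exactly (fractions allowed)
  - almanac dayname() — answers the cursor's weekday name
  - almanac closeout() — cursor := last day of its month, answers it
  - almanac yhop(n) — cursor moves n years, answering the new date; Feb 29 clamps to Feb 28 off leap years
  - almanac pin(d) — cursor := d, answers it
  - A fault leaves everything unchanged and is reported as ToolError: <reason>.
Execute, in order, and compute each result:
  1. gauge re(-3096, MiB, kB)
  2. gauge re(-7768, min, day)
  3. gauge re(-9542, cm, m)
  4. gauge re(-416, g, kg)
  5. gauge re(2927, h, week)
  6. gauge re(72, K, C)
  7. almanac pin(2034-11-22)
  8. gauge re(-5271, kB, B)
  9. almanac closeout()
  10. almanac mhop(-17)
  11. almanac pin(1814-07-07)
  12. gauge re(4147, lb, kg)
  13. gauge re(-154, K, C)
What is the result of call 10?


Using gauge re with v→-3096, u_from→MiB, u_to→kB, which returns -405798912/125.
I invoke gauge re with v→-7768, u_from→min, u_to→day, which returns -971/180.
I use gauge re with v→-9542, u_from→cm, u_to→m, yielding -4771/50.
I invoke gauge re with v→-416, u_from→g, u_to→kg, giving -52/125.
Invoking gauge re with v→2927, u_from→h, u_to→week, and observe 2927/168.
I invoke gauge re with v→72, u_from→K, u_to→C, and observe -4023/20.
Invoking almanac pin with d→2034-11-22, and get 2034-11-22.
Now I run gauge re with v→-5271, u_from→kB, u_to→B: -5271000.
I use almanac closeout(), which returns 2034-11-30.
Next I call almanac mhop with n→-17: 2033-06-30.
Calling almanac pin with d→1814-07-07, and see 1814-07-07.
Invoking gauge re with v→4147, u_from→lb, u_to→kg, — result: 188104755839/100000000.
I run gauge re with v→-154, u_from→K, u_to→C, → -8543/20.

Answer: 2033-06-30


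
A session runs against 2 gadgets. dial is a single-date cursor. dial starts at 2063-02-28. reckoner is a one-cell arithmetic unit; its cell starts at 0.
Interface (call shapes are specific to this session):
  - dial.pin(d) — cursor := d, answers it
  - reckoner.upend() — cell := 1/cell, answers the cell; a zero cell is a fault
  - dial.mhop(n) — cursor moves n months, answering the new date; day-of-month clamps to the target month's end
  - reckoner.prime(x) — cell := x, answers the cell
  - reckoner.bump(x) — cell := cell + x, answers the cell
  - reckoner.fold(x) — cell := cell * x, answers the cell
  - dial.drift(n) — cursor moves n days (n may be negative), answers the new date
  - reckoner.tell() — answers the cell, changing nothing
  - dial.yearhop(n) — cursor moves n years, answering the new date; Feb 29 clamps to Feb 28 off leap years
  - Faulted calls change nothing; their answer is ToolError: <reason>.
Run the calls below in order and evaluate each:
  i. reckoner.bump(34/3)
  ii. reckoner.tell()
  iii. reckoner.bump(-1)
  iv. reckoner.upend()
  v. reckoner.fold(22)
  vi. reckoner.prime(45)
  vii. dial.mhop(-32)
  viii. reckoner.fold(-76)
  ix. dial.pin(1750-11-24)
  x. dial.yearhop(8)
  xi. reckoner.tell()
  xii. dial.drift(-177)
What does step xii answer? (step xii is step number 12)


Answer: 1758-05-31

Derivation:
[in] reckoner.bump x→34/3
:: 34/3
[in] reckoner.tell
:: 34/3
[in] reckoner.bump x→-1
:: 31/3
[in] reckoner.upend
:: 3/31
[in] reckoner.fold x→22
:: 66/31
[in] reckoner.prime x→45
:: 45
[in] dial.mhop n→-32
:: 2060-06-28
[in] reckoner.fold x→-76
:: -3420
[in] dial.pin d→1750-11-24
:: 1750-11-24
[in] dial.yearhop n→8
:: 1758-11-24
[in] reckoner.tell
:: -3420
[in] dial.drift n→-177
:: 1758-05-31


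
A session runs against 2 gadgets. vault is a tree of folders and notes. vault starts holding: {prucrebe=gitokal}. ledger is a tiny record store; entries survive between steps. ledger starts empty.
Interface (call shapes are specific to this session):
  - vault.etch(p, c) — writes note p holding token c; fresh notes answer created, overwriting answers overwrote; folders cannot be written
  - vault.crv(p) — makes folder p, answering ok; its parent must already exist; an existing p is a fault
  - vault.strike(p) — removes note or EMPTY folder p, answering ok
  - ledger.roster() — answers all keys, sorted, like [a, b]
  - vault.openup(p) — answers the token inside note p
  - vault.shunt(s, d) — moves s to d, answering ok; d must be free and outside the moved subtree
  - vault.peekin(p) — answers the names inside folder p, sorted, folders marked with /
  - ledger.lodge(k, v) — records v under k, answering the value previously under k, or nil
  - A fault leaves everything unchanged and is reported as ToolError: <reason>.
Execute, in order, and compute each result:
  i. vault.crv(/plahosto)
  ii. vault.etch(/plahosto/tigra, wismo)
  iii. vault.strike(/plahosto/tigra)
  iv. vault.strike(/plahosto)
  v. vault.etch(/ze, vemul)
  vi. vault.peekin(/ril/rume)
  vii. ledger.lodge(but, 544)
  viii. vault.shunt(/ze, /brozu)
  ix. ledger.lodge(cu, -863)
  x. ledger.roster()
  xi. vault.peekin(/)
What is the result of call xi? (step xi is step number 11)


Answer: [brozu, prucrebe]

Derivation:
→ vault.crv(p: /plahosto)
← ok
→ vault.etch(p: /plahosto/tigra, c: wismo)
← created
→ vault.strike(p: /plahosto/tigra)
← ok
→ vault.strike(p: /plahosto)
← ok
→ vault.etch(p: /ze, c: vemul)
← created
→ vault.peekin(p: /ril/rume)
← ToolError: not found
→ ledger.lodge(k: but, v: 544)
← nil
→ vault.shunt(s: /ze, d: /brozu)
← ok
→ ledger.lodge(k: cu, v: -863)
← nil
→ ledger.roster()
← [but, cu]
→ vault.peekin(p: /)
← [brozu, prucrebe]


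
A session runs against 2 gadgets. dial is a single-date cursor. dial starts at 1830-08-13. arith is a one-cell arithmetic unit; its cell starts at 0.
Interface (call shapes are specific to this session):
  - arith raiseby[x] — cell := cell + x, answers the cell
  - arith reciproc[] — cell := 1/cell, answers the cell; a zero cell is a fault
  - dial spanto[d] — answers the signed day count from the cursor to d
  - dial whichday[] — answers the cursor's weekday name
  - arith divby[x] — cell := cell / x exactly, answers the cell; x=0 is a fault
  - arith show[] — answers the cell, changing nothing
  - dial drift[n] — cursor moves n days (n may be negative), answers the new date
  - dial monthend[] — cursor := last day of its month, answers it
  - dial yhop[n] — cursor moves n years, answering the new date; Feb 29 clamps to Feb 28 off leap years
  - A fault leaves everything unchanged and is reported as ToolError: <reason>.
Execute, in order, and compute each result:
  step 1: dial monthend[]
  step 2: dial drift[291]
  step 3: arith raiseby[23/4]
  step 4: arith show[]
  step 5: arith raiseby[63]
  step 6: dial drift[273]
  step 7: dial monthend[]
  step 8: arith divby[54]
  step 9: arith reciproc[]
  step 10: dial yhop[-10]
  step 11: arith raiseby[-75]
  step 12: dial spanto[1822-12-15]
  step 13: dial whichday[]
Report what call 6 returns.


# dial monthend() : 1830-08-31
# dial drift(n=291) : 1831-06-18
# arith raiseby(x=23/4) : 23/4
# arith show() : 23/4
# arith raiseby(x=63) : 275/4
# dial drift(n=273) : 1832-03-17
# dial monthend() : 1832-03-31
# arith divby(x=54) : 275/216
# arith reciproc() : 216/275
# dial yhop(n=-10) : 1822-03-31
# arith raiseby(x=-75) : -20409/275
# dial spanto(d=1822-12-15) : 259
# dial whichday() : Sunday

Answer: 1832-03-17


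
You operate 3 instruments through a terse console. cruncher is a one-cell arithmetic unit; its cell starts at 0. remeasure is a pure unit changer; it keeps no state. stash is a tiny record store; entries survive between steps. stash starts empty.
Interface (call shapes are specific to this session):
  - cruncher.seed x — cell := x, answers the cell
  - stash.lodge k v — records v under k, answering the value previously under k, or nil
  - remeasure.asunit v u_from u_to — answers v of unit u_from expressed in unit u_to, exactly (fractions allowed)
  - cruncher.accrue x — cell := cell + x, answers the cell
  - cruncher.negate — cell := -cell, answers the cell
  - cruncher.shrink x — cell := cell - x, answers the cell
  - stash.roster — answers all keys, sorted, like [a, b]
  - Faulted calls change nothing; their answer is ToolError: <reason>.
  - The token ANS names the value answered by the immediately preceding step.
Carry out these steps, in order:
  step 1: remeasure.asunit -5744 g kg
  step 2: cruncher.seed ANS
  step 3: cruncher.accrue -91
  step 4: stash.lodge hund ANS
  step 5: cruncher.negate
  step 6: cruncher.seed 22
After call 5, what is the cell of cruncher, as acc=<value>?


[in] remeasure.asunit v=-5744 u_from=g u_to=kg
  -718/125
[in] cruncher.seed x=ANS
  -718/125
[in] cruncher.accrue x=-91
  -12093/125
[in] stash.lodge k=hund v=ANS
  nil
[in] cruncher.negate
  12093/125
[in] cruncher.seed x=22
  22

Answer: acc=12093/125


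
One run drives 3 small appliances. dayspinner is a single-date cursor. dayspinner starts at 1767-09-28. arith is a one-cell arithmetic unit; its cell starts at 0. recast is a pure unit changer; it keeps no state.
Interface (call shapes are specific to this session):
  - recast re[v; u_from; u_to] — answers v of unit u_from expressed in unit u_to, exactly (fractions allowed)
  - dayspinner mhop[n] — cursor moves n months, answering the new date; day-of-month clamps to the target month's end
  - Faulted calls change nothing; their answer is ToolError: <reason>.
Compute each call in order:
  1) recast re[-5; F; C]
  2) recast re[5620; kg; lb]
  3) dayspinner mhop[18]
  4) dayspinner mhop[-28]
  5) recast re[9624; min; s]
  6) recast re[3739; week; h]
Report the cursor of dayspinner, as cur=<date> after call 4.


·→ recast re(-5, F, C)
·← -185/9
·→ recast re(5620, kg, lb)
·← 562000000000/45359237
·→ dayspinner mhop(18)
·← 1769-03-28
·→ dayspinner mhop(-28)
·← 1766-11-28
·→ recast re(9624, min, s)
·← 577440
·→ recast re(3739, week, h)
·← 628152

Answer: cur=1766-11-28


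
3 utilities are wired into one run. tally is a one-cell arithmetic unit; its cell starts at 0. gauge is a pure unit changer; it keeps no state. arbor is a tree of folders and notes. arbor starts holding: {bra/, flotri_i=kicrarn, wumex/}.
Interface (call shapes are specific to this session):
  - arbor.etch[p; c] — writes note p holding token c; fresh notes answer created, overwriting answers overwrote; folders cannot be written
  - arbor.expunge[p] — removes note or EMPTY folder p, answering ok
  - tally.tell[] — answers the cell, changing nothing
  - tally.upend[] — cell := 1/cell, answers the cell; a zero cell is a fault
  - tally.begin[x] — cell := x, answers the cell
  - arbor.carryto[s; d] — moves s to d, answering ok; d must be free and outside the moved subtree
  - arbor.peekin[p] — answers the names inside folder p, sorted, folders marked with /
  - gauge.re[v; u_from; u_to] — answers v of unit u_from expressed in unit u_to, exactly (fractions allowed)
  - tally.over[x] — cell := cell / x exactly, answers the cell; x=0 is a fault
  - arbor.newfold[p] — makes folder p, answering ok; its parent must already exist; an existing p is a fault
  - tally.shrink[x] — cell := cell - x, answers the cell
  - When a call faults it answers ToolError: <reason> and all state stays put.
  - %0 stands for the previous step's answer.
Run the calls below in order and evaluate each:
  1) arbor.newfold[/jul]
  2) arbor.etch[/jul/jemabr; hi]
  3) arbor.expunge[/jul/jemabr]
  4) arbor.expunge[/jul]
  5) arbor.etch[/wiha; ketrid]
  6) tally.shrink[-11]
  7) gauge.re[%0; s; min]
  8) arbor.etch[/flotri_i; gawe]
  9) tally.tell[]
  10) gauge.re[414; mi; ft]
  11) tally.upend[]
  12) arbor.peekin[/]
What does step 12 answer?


Answer: [bra/, flotri_i, wiha, wumex/]

Derivation:
I run newfold passing p: /jul, giving ok.
I invoke etch passing p: /jul/jemabr, c: hi, and see created.
Next I call expunge passing p: /jul/jemabr, → ok.
I invoke expunge passing p: /jul, — result: ok.
I run etch passing p: /wiha, c: ketrid, yielding created.
I invoke shrink passing x: -11, — result: 11.
Now I run re passing v: %0, u_from: s, u_to: min, and observe 11/60.
I try etch passing p: /flotri_i, c: gawe, and observe overwrote.
Then tell(), and get 11.
I try re passing v: 414, u_from: mi, u_to: ft, → 2185920.
Calling upend(), and see 1/11.
Calling peekin passing p: /, giving [bra/, flotri_i, wiha, wumex/].


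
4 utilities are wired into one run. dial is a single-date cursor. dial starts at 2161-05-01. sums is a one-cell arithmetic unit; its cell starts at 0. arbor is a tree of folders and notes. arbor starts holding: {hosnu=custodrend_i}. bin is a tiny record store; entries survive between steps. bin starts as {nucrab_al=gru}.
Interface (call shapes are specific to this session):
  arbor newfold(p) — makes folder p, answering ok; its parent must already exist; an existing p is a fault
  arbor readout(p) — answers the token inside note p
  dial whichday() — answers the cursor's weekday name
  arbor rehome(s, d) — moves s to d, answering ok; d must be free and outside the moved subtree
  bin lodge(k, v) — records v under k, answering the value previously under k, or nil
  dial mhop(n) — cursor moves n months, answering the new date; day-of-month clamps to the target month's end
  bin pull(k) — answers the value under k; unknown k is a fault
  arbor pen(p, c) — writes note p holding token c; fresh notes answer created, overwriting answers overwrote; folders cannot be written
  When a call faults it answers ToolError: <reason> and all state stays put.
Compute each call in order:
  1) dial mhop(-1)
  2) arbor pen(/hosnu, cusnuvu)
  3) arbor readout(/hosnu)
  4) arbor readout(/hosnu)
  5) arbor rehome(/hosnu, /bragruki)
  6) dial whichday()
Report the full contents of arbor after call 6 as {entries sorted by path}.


Using dial mhop passing n→-1, and observe 2161-04-01.
Then arbor pen passing p→/hosnu, c→cusnuvu, and see overwrote.
I use arbor readout passing p→/hosnu, and observe cusnuvu.
I run arbor readout passing p→/hosnu: cusnuvu.
Calling arbor rehome passing s→/hosnu, d→/bragruki, yielding ok.
I use dial whichday(), and observe Wednesday.

Answer: {bragruki=cusnuvu}


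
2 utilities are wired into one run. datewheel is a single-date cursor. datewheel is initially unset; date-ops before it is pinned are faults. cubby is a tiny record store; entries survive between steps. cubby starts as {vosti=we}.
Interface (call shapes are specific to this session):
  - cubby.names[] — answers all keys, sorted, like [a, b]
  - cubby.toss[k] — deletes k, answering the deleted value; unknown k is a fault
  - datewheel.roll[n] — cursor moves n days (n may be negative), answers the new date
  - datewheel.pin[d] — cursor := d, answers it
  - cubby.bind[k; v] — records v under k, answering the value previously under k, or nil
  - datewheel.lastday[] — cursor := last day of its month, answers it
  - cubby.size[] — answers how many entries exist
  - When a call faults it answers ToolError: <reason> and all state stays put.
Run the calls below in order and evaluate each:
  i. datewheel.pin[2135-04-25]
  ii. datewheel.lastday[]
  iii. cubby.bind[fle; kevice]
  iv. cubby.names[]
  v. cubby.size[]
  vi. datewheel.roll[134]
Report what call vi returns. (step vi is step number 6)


// pin(d→2135-04-25) -> 2135-04-25
// lastday() -> 2135-04-30
// bind(k→fle, v→kevice) -> nil
// names() -> [fle, vosti]
// size() -> 2
// roll(n→134) -> 2135-09-11

Answer: 2135-09-11


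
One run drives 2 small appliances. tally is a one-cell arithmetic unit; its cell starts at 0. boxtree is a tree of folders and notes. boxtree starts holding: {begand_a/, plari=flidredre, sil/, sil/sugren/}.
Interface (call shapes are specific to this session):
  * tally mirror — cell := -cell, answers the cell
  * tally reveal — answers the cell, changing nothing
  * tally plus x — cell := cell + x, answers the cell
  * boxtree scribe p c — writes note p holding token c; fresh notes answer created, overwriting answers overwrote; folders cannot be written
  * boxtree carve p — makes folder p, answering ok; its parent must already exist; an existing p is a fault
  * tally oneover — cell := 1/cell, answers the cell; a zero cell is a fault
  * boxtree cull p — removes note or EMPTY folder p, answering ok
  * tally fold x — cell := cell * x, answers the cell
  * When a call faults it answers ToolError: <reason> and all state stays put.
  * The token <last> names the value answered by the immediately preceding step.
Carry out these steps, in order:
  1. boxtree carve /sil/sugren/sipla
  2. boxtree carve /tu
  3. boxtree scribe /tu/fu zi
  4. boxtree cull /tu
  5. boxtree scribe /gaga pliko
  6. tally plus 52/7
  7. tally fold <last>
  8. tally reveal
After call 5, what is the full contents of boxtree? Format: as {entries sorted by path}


Answer: {begand_a/, gaga=pliko, plari=flidredre, sil/, sil/sugren/, sil/sugren/sipla/, tu/, tu/fu=zi}

Derivation:
% boxtree carve p: /sil/sugren/sipla
  ok
% boxtree carve p: /tu
  ok
% boxtree scribe p: /tu/fu c: zi
  created
% boxtree cull p: /tu
  ToolError: not empty
% boxtree scribe p: /gaga c: pliko
  created
% tally plus x: 52/7
  52/7
% tally fold x: <last>
  2704/49
% tally reveal
  2704/49


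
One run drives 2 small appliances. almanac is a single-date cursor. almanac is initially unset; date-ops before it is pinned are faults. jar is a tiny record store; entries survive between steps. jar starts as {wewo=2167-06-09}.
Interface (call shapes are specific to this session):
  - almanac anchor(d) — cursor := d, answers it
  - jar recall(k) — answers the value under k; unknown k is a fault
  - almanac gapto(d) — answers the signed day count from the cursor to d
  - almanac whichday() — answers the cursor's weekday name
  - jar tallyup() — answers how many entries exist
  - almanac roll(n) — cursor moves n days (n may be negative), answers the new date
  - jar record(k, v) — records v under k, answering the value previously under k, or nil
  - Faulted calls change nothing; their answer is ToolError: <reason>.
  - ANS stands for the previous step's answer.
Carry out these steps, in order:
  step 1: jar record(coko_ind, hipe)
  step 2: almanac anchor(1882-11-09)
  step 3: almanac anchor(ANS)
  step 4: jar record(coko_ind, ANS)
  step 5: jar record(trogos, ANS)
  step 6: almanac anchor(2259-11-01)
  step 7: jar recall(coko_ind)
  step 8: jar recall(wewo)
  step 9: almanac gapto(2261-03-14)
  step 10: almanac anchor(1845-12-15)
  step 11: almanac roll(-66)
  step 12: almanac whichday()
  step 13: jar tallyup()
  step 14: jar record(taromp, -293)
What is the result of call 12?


# 1. jar record(k→coko_ind, v→hipe) => nil
# 2. almanac anchor(d→1882-11-09) => 1882-11-09
# 3. almanac anchor(d→ANS) => 1882-11-09
# 4. jar record(k→coko_ind, v→ANS) => hipe
# 5. jar record(k→trogos, v→ANS) => nil
# 6. almanac anchor(d→2259-11-01) => 2259-11-01
# 7. jar recall(k→coko_ind) => 1882-11-09
# 8. jar recall(k→wewo) => 2167-06-09
# 9. almanac gapto(d→2261-03-14) => 499
# 10. almanac anchor(d→1845-12-15) => 1845-12-15
# 11. almanac roll(n→-66) => 1845-10-10
# 12. almanac whichday() => Friday
# 13. jar tallyup() => 3
# 14. jar record(k→taromp, v→-293) => nil

Answer: Friday


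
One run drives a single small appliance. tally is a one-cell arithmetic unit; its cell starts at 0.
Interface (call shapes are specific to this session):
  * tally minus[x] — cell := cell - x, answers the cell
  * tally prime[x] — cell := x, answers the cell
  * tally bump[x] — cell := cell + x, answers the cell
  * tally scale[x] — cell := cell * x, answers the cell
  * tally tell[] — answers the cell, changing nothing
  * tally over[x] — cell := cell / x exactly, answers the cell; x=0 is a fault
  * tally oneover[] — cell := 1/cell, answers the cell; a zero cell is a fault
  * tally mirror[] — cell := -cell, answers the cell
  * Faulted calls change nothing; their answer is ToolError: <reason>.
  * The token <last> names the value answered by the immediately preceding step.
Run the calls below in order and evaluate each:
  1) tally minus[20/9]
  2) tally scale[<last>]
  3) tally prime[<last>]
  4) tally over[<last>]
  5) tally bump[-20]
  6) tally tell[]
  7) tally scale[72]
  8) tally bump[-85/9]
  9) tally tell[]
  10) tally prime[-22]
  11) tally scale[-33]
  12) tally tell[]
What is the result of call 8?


I use tally minus on x='20/9', — result: -20/9.
I invoke tally scale on x='<last>', giving 400/81.
I run tally prime on x='<last>', and observe 400/81.
I run tally over on x='<last>', giving 1.
Then tally bump on x='-20', giving -19.
Using tally tell(): -19.
I use tally scale on x='72', and get -1368.
I call tally bump on x='-85/9', which returns -12397/9.
I call tally tell, and observe -12397/9.
I use tally prime on x='-22', and see -22.
Calling tally scale on x='-33', which returns 726.
Then tally tell(), and observe 726.

Answer: -12397/9


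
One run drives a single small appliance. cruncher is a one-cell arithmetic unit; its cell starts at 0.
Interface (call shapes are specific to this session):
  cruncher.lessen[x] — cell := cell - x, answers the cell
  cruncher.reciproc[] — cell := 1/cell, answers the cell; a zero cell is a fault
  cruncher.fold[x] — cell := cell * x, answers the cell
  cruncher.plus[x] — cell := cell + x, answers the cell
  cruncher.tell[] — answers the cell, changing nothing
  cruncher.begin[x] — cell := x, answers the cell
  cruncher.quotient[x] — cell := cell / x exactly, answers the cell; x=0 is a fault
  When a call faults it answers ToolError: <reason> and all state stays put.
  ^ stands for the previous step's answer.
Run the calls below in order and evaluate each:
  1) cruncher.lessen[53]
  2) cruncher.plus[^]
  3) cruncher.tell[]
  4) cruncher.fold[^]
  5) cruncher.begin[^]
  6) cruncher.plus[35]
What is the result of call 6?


Answer: 11271

Derivation:
-> cruncher.lessen(x: 53)
<- -53
-> cruncher.plus(x: ^)
<- -106
-> cruncher.tell()
<- -106
-> cruncher.fold(x: ^)
<- 11236
-> cruncher.begin(x: ^)
<- 11236
-> cruncher.plus(x: 35)
<- 11271


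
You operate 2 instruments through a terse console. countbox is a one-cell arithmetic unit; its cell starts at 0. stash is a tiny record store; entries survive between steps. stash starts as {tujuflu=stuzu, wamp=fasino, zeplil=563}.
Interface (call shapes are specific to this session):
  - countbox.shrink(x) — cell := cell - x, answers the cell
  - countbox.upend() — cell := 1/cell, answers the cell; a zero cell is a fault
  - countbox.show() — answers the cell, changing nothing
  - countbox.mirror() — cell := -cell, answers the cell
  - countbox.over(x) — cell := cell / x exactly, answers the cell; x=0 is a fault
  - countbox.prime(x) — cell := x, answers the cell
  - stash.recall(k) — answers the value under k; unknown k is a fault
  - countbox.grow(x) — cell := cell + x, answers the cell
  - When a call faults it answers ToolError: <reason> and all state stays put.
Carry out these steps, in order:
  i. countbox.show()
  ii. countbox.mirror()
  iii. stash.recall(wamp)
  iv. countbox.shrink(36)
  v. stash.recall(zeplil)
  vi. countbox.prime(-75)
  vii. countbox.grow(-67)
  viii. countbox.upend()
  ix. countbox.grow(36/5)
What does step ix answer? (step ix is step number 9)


==> countbox.show()
<== 0
==> countbox.mirror()
<== 0
==> stash.recall(k='wamp')
<== fasino
==> countbox.shrink(x='36')
<== -36
==> stash.recall(k='zeplil')
<== 563
==> countbox.prime(x='-75')
<== -75
==> countbox.grow(x='-67')
<== -142
==> countbox.upend()
<== -1/142
==> countbox.grow(x='36/5')
<== 5107/710

Answer: 5107/710
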